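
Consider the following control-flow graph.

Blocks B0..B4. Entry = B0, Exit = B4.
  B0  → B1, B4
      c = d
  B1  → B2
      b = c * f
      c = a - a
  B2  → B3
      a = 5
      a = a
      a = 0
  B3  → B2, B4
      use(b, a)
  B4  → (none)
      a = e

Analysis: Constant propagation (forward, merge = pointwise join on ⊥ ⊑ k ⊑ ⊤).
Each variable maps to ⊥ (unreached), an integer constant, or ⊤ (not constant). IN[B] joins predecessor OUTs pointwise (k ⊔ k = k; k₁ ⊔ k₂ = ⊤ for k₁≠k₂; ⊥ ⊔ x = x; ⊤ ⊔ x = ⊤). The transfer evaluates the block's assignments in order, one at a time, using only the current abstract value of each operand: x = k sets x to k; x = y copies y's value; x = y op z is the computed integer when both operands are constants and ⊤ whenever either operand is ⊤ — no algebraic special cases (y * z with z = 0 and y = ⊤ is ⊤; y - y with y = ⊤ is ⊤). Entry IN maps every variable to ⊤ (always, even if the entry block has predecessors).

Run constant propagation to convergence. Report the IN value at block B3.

Converged values:
  B0:   IN=(all ⊤)   OUT=(all ⊤)
  B1:   IN=(all ⊤)   OUT=(all ⊤)
  B2:   IN=(all ⊤)   OUT={a:0; rest ⊤}
  B3:   IN={a:0; rest ⊤}   OUT={a:0; rest ⊤}
  B4:   IN=(all ⊤)   OUT=(all ⊤)

Merge at B3: IN[B3] = OUT[B2] = {a: 0, b: ⊤, c: ⊤, d: ⊤, e: ⊤, f: ⊤}

Answer: {a: 0, b: ⊤, c: ⊤, d: ⊤, e: ⊤, f: ⊤}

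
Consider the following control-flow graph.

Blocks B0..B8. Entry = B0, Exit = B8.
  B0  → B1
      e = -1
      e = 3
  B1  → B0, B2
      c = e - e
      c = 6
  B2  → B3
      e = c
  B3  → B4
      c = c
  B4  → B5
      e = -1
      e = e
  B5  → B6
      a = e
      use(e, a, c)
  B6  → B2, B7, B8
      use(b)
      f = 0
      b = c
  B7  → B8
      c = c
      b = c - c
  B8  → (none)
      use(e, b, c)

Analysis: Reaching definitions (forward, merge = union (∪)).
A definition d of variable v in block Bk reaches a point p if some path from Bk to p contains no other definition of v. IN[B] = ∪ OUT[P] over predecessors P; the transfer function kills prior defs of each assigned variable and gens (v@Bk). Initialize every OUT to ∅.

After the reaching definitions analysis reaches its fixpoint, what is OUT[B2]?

Fixpoint table:
  B0:  IN={c@B1, e@B0}  OUT={c@B1, e@B0}
  B1:  IN={c@B1, e@B0}  OUT={c@B1, e@B0}
  B2:  IN={a@B5, b@B6, c@B1, c@B3, e@B0, e@B4, f@B6}  OUT={a@B5, b@B6, c@B1, c@B3, e@B2, f@B6}
  B3:  IN={a@B5, b@B6, c@B1, c@B3, e@B2, f@B6}  OUT={a@B5, b@B6, c@B3, e@B2, f@B6}
  B4:  IN={a@B5, b@B6, c@B3, e@B2, f@B6}  OUT={a@B5, b@B6, c@B3, e@B4, f@B6}
  B5:  IN={a@B5, b@B6, c@B3, e@B4, f@B6}  OUT={a@B5, b@B6, c@B3, e@B4, f@B6}
  B6:  IN={a@B5, b@B6, c@B3, e@B4, f@B6}  OUT={a@B5, b@B6, c@B3, e@B4, f@B6}
  B7:  IN={a@B5, b@B6, c@B3, e@B4, f@B6}  OUT={a@B5, b@B7, c@B7, e@B4, f@B6}
  B8:  IN={a@B5, b@B6, b@B7, c@B3, c@B7, e@B4, f@B6}  OUT={a@B5, b@B6, b@B7, c@B3, c@B7, e@B4, f@B6}

Merge at B2: IN[B2] = OUT[B1] ⊔ OUT[B6] = {a@B5, b@B6, c@B1, c@B3, e@B0, e@B4, f@B6}
Applying B2's transfer function to that IN value gives OUT[B2] (row B2 above).

Answer: {a@B5, b@B6, c@B1, c@B3, e@B2, f@B6}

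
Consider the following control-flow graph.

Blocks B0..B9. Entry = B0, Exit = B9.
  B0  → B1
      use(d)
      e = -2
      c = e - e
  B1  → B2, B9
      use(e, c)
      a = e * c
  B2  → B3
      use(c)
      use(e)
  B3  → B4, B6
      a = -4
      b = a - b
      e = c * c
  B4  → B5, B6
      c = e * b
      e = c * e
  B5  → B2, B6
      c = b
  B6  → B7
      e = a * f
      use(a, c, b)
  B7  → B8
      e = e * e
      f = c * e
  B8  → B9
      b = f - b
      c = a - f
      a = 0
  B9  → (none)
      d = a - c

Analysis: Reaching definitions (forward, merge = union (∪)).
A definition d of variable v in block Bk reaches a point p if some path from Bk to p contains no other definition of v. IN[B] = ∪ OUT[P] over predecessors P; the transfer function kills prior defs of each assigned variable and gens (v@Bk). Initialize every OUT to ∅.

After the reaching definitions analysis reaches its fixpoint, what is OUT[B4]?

Answer: {a@B3, b@B3, c@B4, e@B4}

Trace:
Fixpoint table:
  B0: | IN={} | OUT={c@B0, e@B0}
  B1: | IN={c@B0, e@B0} | OUT={a@B1, c@B0, e@B0}
  B2: | IN={a@B1, a@B3, b@B3, c@B0, c@B5, e@B0, e@B4} | OUT={a@B1, a@B3, b@B3, c@B0, c@B5, e@B0, e@B4}
  B3: | IN={a@B1, a@B3, b@B3, c@B0, c@B5, e@B0, e@B4} | OUT={a@B3, b@B3, c@B0, c@B5, e@B3}
  B4: | IN={a@B3, b@B3, c@B0, c@B5, e@B3} | OUT={a@B3, b@B3, c@B4, e@B4}
  B5: | IN={a@B3, b@B3, c@B4, e@B4} | OUT={a@B3, b@B3, c@B5, e@B4}
  B6: | IN={a@B3, b@B3, c@B0, c@B4, c@B5, e@B3, e@B4} | OUT={a@B3, b@B3, c@B0, c@B4, c@B5, e@B6}
  B7: | IN={a@B3, b@B3, c@B0, c@B4, c@B5, e@B6} | OUT={a@B3, b@B3, c@B0, c@B4, c@B5, e@B7, f@B7}
  B8: | IN={a@B3, b@B3, c@B0, c@B4, c@B5, e@B7, f@B7} | OUT={a@B8, b@B8, c@B8, e@B7, f@B7}
  B9: | IN={a@B1, a@B8, b@B8, c@B0, c@B8, e@B0, e@B7, f@B7} | OUT={a@B1, a@B8, b@B8, c@B0, c@B8, d@B9, e@B0, e@B7, f@B7}

Merge at B4: IN[B4] = OUT[B3] = {a@B3, b@B3, c@B0, c@B5, e@B3}
Applying B4's transfer function to that IN value gives OUT[B4] (row B4 above).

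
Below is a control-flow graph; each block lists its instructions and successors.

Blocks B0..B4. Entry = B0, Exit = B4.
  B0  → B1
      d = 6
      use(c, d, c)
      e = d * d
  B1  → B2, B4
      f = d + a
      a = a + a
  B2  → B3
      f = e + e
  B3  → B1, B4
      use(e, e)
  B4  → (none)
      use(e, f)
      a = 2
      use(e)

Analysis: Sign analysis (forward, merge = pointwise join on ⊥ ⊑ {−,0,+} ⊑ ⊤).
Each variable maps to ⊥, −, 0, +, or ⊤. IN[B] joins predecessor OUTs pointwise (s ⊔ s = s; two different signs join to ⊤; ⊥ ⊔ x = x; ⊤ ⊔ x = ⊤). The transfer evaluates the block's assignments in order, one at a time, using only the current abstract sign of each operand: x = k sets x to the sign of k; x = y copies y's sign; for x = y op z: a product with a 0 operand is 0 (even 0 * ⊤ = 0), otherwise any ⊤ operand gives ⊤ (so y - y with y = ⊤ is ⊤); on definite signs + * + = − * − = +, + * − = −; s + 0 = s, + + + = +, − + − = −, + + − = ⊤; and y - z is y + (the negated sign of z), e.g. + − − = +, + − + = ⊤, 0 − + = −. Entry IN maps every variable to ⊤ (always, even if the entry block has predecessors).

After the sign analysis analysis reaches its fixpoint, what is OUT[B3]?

Fixpoint table:
  B0: | IN=(all ⊤) | OUT={d:+, e:+; rest ⊤}
  B1: | IN={d:+, e:+; rest ⊤} | OUT={d:+, e:+; rest ⊤}
  B2: | IN={d:+, e:+; rest ⊤} | OUT={d:+, e:+, f:+; rest ⊤}
  B3: | IN={d:+, e:+, f:+; rest ⊤} | OUT={d:+, e:+, f:+; rest ⊤}
  B4: | IN={d:+, e:+; rest ⊤} | OUT={a:+, d:+, e:+; rest ⊤}

Merge at B3: IN[B3] = OUT[B2] = {a: ⊤, b: ⊤, c: ⊤, d: +, e: +, f: +}
Applying B3's transfer function to that IN value gives OUT[B3] (row B3 above).

Answer: {a: ⊤, b: ⊤, c: ⊤, d: +, e: +, f: +}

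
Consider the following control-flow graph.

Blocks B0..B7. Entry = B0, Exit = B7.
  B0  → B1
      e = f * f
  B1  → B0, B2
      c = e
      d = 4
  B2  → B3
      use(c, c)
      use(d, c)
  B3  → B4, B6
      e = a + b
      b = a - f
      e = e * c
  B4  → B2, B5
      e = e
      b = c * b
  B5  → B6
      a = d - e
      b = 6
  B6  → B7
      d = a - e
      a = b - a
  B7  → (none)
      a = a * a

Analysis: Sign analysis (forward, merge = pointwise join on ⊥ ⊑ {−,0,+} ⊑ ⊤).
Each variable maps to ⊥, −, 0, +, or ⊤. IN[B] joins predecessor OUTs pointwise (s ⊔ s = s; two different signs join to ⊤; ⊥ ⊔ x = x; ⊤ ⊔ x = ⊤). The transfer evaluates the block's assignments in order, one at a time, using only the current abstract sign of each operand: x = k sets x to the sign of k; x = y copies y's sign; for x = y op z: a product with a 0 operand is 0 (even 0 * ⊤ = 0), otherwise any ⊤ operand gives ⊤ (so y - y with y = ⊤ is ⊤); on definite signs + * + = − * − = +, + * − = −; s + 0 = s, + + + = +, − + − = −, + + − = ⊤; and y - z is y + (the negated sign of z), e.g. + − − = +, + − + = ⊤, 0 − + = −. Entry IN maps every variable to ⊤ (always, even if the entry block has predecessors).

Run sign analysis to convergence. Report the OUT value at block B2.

Answer: {a: ⊤, b: ⊤, c: ⊤, d: +, e: ⊤, f: ⊤}

Working:
Fixpoint table:
  B0: | IN=(all ⊤) | OUT=(all ⊤)
  B1: | IN=(all ⊤) | OUT={d:+; rest ⊤}
  B2: | IN={d:+; rest ⊤} | OUT={d:+; rest ⊤}
  B3: | IN={d:+; rest ⊤} | OUT={d:+; rest ⊤}
  B4: | IN={d:+; rest ⊤} | OUT={d:+; rest ⊤}
  B5: | IN={d:+; rest ⊤} | OUT={b:+, d:+; rest ⊤}
  B6: | IN={d:+; rest ⊤} | OUT=(all ⊤)
  B7: | IN=(all ⊤) | OUT=(all ⊤)

Merge at B2: IN[B2] = OUT[B1] ⊔ OUT[B4] = {a: ⊤, b: ⊤, c: ⊤, d: +, e: ⊤, f: ⊤}
Applying B2's transfer function to that IN value gives OUT[B2] (row B2 above).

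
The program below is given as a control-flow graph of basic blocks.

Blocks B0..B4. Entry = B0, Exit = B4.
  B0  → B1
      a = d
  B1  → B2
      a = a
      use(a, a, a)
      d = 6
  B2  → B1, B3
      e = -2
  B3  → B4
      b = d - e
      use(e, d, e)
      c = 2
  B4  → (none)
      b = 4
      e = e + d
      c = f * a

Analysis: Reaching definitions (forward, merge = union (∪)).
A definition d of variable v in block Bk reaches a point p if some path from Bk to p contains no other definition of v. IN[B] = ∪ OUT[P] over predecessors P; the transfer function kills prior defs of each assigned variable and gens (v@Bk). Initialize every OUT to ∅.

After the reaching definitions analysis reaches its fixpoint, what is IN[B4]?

Converged values:
  B0:   IN={}   OUT={a@B0}
  B1:   IN={a@B0, a@B1, d@B1, e@B2}   OUT={a@B1, d@B1, e@B2}
  B2:   IN={a@B1, d@B1, e@B2}   OUT={a@B1, d@B1, e@B2}
  B3:   IN={a@B1, d@B1, e@B2}   OUT={a@B1, b@B3, c@B3, d@B1, e@B2}
  B4:   IN={a@B1, b@B3, c@B3, d@B1, e@B2}   OUT={a@B1, b@B4, c@B4, d@B1, e@B4}

Merge at B4: IN[B4] = OUT[B3] = {a@B1, b@B3, c@B3, d@B1, e@B2}

Answer: {a@B1, b@B3, c@B3, d@B1, e@B2}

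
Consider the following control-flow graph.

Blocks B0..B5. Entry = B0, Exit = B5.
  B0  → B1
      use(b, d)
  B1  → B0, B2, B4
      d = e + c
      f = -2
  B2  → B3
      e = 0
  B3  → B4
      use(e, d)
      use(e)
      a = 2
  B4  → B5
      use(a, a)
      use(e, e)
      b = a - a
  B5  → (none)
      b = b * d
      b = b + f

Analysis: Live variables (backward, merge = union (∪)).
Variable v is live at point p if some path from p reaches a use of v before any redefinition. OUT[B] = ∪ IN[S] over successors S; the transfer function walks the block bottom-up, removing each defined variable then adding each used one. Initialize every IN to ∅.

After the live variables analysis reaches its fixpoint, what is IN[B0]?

Converged values:
  B0: | IN={a, b, c, d, e} | OUT={a, b, c, e}
  B1: | IN={a, b, c, e} | OUT={a, b, c, d, e, f}
  B2: | IN={d, f} | OUT={d, e, f}
  B3: | IN={d, e, f} | OUT={a, d, e, f}
  B4: | IN={a, d, e, f} | OUT={b, d, f}
  B5: | IN={b, d, f} | OUT={}

Merge at B0: OUT[B0] = IN[B1] = {a, b, c, e}
Applying B0's transfer function to that OUT value gives IN[B0] (row B0 above).

Answer: {a, b, c, d, e}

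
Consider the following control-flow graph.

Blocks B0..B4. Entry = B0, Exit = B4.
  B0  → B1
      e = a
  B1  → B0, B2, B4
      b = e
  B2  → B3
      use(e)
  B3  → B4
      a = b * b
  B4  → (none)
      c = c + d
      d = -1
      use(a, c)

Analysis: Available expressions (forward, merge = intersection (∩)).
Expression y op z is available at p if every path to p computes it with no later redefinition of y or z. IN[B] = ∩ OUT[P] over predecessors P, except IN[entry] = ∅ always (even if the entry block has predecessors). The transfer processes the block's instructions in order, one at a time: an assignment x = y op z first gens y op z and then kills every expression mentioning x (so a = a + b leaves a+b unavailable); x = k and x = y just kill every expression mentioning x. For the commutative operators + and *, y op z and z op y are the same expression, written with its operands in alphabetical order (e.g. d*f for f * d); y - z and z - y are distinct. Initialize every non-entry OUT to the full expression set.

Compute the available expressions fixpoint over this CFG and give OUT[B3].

Answer: {b*b}

Derivation:
Fixpoint table:
  B0:   IN={}   OUT={}
  B1:   IN={}   OUT={}
  B2:   IN={}   OUT={}
  B3:   IN={}   OUT={b*b}
  B4:   IN={}   OUT={}

Merge at B3: IN[B3] = OUT[B2] = {}
Applying B3's transfer function to that IN value gives OUT[B3] (row B3 above).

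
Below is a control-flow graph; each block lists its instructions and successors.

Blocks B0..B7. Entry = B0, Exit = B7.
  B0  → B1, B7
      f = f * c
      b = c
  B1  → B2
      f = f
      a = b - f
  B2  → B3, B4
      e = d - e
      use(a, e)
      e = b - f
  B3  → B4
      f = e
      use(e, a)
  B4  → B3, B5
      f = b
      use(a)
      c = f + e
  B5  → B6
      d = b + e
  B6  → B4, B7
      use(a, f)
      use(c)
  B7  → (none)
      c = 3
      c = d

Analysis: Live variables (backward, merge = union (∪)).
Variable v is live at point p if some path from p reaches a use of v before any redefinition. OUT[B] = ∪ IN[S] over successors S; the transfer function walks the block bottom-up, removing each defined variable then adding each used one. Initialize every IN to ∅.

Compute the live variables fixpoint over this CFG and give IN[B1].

Answer: {b, d, e, f}

Trace:
Converged values:
  B0: | IN={c, d, e, f} | OUT={b, d, e, f}
  B1: | IN={b, d, e, f} | OUT={a, b, d, e, f}
  B2: | IN={a, b, d, e, f} | OUT={a, b, e}
  B3: | IN={a, b, e} | OUT={a, b, e}
  B4: | IN={a, b, e} | OUT={a, b, c, e, f}
  B5: | IN={a, b, c, e, f} | OUT={a, b, c, d, e, f}
  B6: | IN={a, b, c, d, e, f} | OUT={a, b, d, e}
  B7: | IN={d} | OUT={}

Merge at B1: OUT[B1] = IN[B2] = {a, b, d, e, f}
Applying B1's transfer function to that OUT value gives IN[B1] (row B1 above).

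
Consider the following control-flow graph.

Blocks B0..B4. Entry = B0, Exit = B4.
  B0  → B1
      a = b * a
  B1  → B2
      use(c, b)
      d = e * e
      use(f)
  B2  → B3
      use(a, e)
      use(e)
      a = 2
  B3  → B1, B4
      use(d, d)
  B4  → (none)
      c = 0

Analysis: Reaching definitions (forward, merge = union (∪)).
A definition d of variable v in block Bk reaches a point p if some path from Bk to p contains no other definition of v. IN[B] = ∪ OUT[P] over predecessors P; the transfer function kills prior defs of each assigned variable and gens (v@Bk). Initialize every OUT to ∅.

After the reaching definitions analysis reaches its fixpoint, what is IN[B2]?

Answer: {a@B0, a@B2, d@B1}

Working:
Converged values:
  B0: | IN={} | OUT={a@B0}
  B1: | IN={a@B0, a@B2, d@B1} | OUT={a@B0, a@B2, d@B1}
  B2: | IN={a@B0, a@B2, d@B1} | OUT={a@B2, d@B1}
  B3: | IN={a@B2, d@B1} | OUT={a@B2, d@B1}
  B4: | IN={a@B2, d@B1} | OUT={a@B2, c@B4, d@B1}

Merge at B2: IN[B2] = OUT[B1] = {a@B0, a@B2, d@B1}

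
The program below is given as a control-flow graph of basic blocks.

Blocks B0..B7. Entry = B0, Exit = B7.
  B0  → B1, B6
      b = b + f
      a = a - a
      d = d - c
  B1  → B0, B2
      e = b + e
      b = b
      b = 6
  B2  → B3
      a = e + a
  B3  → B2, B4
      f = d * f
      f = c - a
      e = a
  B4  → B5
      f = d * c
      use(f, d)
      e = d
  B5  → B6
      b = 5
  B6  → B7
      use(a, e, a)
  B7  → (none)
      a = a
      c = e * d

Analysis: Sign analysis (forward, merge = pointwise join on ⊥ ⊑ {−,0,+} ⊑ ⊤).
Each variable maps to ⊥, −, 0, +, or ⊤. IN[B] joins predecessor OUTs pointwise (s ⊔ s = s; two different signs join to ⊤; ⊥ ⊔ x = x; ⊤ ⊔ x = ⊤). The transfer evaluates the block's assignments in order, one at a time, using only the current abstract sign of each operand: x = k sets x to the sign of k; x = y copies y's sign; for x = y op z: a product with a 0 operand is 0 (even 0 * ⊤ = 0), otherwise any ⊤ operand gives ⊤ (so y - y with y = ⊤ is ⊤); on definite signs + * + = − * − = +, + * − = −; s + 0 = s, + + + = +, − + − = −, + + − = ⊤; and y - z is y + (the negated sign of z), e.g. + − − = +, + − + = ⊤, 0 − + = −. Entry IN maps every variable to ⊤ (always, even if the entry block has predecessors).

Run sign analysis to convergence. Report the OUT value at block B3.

Answer: {a: ⊤, b: +, c: ⊤, d: ⊤, e: ⊤, f: ⊤}

Derivation:
Per-block solution:
  B0:   IN=(all ⊤)   OUT=(all ⊤)
  B1:   IN=(all ⊤)   OUT={b:+; rest ⊤}
  B2:   IN={b:+; rest ⊤}   OUT={b:+; rest ⊤}
  B3:   IN={b:+; rest ⊤}   OUT={b:+; rest ⊤}
  B4:   IN={b:+; rest ⊤}   OUT={b:+; rest ⊤}
  B5:   IN={b:+; rest ⊤}   OUT={b:+; rest ⊤}
  B6:   IN=(all ⊤)   OUT=(all ⊤)
  B7:   IN=(all ⊤)   OUT=(all ⊤)

Merge at B3: IN[B3] = OUT[B2] = {a: ⊤, b: +, c: ⊤, d: ⊤, e: ⊤, f: ⊤}
Applying B3's transfer function to that IN value gives OUT[B3] (row B3 above).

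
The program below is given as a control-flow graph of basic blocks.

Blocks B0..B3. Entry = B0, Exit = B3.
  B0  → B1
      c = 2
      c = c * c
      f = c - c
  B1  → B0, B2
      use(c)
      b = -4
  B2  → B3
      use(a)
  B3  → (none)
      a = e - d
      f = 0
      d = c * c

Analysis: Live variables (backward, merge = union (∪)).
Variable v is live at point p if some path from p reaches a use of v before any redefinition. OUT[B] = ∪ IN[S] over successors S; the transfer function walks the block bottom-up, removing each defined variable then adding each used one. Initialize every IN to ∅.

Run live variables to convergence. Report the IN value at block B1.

Converged values:
  B0: | IN={a, d, e} | OUT={a, c, d, e}
  B1: | IN={a, c, d, e} | OUT={a, c, d, e}
  B2: | IN={a, c, d, e} | OUT={c, d, e}
  B3: | IN={c, d, e} | OUT={}

Merge at B1: OUT[B1] = IN[B0] ⊔ IN[B2] = {a, c, d, e}
Applying B1's transfer function to that OUT value gives IN[B1] (row B1 above).

Answer: {a, c, d, e}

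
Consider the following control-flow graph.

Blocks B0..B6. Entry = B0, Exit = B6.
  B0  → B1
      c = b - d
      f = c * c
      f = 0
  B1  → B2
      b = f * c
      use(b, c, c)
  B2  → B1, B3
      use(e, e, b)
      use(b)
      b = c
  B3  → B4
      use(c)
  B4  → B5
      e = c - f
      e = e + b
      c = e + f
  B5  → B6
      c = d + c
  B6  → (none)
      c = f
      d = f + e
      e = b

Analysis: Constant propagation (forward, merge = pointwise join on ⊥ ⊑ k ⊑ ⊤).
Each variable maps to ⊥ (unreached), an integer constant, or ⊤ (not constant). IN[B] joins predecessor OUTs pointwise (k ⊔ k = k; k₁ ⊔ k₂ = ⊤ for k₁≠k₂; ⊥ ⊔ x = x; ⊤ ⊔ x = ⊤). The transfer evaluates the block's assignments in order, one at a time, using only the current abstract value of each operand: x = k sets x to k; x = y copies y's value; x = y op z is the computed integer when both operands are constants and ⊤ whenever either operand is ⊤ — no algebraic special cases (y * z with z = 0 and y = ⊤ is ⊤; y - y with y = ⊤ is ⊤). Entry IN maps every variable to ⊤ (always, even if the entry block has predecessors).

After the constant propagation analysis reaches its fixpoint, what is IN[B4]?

Fixpoint table:
  B0:   IN=(all ⊤)   OUT={f:0; rest ⊤}
  B1:   IN={f:0; rest ⊤}   OUT={f:0; rest ⊤}
  B2:   IN={f:0; rest ⊤}   OUT={f:0; rest ⊤}
  B3:   IN={f:0; rest ⊤}   OUT={f:0; rest ⊤}
  B4:   IN={f:0; rest ⊤}   OUT={f:0; rest ⊤}
  B5:   IN={f:0; rest ⊤}   OUT={f:0; rest ⊤}
  B6:   IN={f:0; rest ⊤}   OUT={c:0, f:0; rest ⊤}

Merge at B4: IN[B4] = OUT[B3] = {a: ⊤, b: ⊤, c: ⊤, d: ⊤, e: ⊤, f: 0}

Answer: {a: ⊤, b: ⊤, c: ⊤, d: ⊤, e: ⊤, f: 0}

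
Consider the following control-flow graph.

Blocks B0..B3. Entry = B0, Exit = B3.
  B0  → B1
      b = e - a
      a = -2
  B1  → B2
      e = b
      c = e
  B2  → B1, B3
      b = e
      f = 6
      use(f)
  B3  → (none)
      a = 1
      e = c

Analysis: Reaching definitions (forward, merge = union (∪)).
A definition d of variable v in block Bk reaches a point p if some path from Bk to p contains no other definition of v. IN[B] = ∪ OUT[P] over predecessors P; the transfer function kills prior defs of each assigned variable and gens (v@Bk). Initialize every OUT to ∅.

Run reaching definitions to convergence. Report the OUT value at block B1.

Converged values:
  B0:  IN={}  OUT={a@B0, b@B0}
  B1:  IN={a@B0, b@B0, b@B2, c@B1, e@B1, f@B2}  OUT={a@B0, b@B0, b@B2, c@B1, e@B1, f@B2}
  B2:  IN={a@B0, b@B0, b@B2, c@B1, e@B1, f@B2}  OUT={a@B0, b@B2, c@B1, e@B1, f@B2}
  B3:  IN={a@B0, b@B2, c@B1, e@B1, f@B2}  OUT={a@B3, b@B2, c@B1, e@B3, f@B2}

Merge at B1: IN[B1] = OUT[B0] ⊔ OUT[B2] = {a@B0, b@B0, b@B2, c@B1, e@B1, f@B2}
Applying B1's transfer function to that IN value gives OUT[B1] (row B1 above).

Answer: {a@B0, b@B0, b@B2, c@B1, e@B1, f@B2}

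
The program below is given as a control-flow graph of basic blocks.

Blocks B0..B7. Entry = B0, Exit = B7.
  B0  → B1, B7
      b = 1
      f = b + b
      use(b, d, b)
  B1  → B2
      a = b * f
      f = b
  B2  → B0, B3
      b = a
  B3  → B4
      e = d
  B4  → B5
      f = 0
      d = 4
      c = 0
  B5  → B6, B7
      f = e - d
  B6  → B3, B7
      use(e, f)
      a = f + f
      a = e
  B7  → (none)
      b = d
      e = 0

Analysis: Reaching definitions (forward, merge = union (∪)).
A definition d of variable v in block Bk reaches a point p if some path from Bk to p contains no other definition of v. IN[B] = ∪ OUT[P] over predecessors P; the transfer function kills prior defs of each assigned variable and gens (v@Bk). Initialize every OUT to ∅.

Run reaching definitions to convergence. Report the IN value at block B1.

Converged values:
  B0:   IN={a@B1, b@B2, f@B1}   OUT={a@B1, b@B0, f@B0}
  B1:   IN={a@B1, b@B0, f@B0}   OUT={a@B1, b@B0, f@B1}
  B2:   IN={a@B1, b@B0, f@B1}   OUT={a@B1, b@B2, f@B1}
  B3:   IN={a@B1, a@B6, b@B2, c@B4, d@B4, e@B3, f@B1, f@B5}   OUT={a@B1, a@B6, b@B2, c@B4, d@B4, e@B3, f@B1, f@B5}
  B4:   IN={a@B1, a@B6, b@B2, c@B4, d@B4, e@B3, f@B1, f@B5}   OUT={a@B1, a@B6, b@B2, c@B4, d@B4, e@B3, f@B4}
  B5:   IN={a@B1, a@B6, b@B2, c@B4, d@B4, e@B3, f@B4}   OUT={a@B1, a@B6, b@B2, c@B4, d@B4, e@B3, f@B5}
  B6:   IN={a@B1, a@B6, b@B2, c@B4, d@B4, e@B3, f@B5}   OUT={a@B6, b@B2, c@B4, d@B4, e@B3, f@B5}
  B7:   IN={a@B1, a@B6, b@B0, b@B2, c@B4, d@B4, e@B3, f@B0, f@B5}   OUT={a@B1, a@B6, b@B7, c@B4, d@B4, e@B7, f@B0, f@B5}

Merge at B1: IN[B1] = OUT[B0] = {a@B1, b@B0, f@B0}

Answer: {a@B1, b@B0, f@B0}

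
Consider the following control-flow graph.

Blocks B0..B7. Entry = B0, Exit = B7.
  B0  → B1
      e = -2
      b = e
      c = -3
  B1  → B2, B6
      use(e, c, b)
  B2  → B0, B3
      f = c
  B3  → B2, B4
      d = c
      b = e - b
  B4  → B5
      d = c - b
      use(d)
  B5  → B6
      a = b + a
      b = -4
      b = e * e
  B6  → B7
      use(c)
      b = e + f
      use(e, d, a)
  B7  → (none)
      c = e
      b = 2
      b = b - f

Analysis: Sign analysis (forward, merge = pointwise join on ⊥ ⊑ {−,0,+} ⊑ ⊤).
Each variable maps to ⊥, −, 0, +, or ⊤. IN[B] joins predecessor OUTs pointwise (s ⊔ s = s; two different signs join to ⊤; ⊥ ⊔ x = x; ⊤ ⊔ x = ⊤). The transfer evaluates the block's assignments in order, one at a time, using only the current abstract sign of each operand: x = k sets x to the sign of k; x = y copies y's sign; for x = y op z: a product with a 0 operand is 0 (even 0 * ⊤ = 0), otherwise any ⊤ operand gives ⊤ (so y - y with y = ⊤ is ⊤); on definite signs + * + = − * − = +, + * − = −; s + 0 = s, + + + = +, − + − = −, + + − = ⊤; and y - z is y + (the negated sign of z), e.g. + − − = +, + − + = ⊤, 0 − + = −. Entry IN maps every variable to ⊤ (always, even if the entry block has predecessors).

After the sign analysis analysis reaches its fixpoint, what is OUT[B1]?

Converged values:
  B0: | IN=(all ⊤) | OUT={b:-, c:-, e:-; rest ⊤}
  B1: | IN={b:-, c:-, e:-; rest ⊤} | OUT={b:-, c:-, e:-; rest ⊤}
  B2: | IN={c:-, e:-; rest ⊤} | OUT={c:-, e:-, f:-; rest ⊤}
  B3: | IN={c:-, e:-, f:-; rest ⊤} | OUT={c:-, d:-, e:-, f:-; rest ⊤}
  B4: | IN={c:-, d:-, e:-, f:-; rest ⊤} | OUT={c:-, e:-, f:-; rest ⊤}
  B5: | IN={c:-, e:-, f:-; rest ⊤} | OUT={b:+, c:-, e:-, f:-; rest ⊤}
  B6: | IN={c:-, e:-; rest ⊤} | OUT={c:-, e:-; rest ⊤}
  B7: | IN={c:-, e:-; rest ⊤} | OUT={c:-, e:-; rest ⊤}

Merge at B1: IN[B1] = OUT[B0] = {a: ⊤, b: -, c: -, d: ⊤, e: -, f: ⊤}
Applying B1's transfer function to that IN value gives OUT[B1] (row B1 above).

Answer: {a: ⊤, b: -, c: -, d: ⊤, e: -, f: ⊤}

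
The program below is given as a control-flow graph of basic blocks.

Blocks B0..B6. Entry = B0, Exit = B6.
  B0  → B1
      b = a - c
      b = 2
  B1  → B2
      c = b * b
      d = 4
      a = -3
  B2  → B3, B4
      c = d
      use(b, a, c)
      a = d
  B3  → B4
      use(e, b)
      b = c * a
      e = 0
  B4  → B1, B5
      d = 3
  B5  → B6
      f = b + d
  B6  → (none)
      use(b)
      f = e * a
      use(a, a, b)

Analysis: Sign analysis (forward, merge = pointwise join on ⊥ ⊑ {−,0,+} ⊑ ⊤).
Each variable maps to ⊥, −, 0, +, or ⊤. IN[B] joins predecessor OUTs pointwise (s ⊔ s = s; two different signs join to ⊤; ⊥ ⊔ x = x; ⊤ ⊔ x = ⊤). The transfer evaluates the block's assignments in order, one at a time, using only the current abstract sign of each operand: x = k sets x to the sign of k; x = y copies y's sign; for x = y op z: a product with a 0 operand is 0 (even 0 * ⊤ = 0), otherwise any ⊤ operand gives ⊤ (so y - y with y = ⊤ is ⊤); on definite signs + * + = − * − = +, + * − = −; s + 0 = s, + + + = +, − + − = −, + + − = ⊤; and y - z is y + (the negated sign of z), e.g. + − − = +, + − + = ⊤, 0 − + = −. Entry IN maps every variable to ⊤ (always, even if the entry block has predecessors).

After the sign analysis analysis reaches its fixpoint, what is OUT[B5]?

Answer: {a: +, b: +, c: +, d: +, e: ⊤, f: +}

Derivation:
Per-block solution:
  B0:   IN=(all ⊤)   OUT={b:+; rest ⊤}
  B1:   IN={b:+; rest ⊤}   OUT={a:-, b:+, c:+, d:+; rest ⊤}
  B2:   IN={a:-, b:+, c:+, d:+; rest ⊤}   OUT={a:+, b:+, c:+, d:+; rest ⊤}
  B3:   IN={a:+, b:+, c:+, d:+; rest ⊤}   OUT={a:+, b:+, c:+, d:+, e:0; rest ⊤}
  B4:   IN={a:+, b:+, c:+, d:+; rest ⊤}   OUT={a:+, b:+, c:+, d:+; rest ⊤}
  B5:   IN={a:+, b:+, c:+, d:+; rest ⊤}   OUT={a:+, b:+, c:+, d:+, f:+; rest ⊤}
  B6:   IN={a:+, b:+, c:+, d:+, f:+; rest ⊤}   OUT={a:+, b:+, c:+, d:+; rest ⊤}

Merge at B5: IN[B5] = OUT[B4] = {a: +, b: +, c: +, d: +, e: ⊤, f: ⊤}
Applying B5's transfer function to that IN value gives OUT[B5] (row B5 above).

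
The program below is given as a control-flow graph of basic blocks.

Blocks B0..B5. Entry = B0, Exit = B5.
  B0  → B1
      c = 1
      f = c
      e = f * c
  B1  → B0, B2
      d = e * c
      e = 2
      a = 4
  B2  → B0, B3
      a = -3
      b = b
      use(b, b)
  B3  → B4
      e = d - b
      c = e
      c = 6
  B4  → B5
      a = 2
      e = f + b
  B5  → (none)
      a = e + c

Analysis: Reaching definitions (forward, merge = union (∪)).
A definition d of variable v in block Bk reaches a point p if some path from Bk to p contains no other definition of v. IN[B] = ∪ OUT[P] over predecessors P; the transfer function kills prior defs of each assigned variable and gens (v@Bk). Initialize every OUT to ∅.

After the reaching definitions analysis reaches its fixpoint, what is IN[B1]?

Answer: {a@B1, a@B2, b@B2, c@B0, d@B1, e@B0, f@B0}

Derivation:
Fixpoint table:
  B0:  IN={a@B1, a@B2, b@B2, c@B0, d@B1, e@B1, f@B0}  OUT={a@B1, a@B2, b@B2, c@B0, d@B1, e@B0, f@B0}
  B1:  IN={a@B1, a@B2, b@B2, c@B0, d@B1, e@B0, f@B0}  OUT={a@B1, b@B2, c@B0, d@B1, e@B1, f@B0}
  B2:  IN={a@B1, b@B2, c@B0, d@B1, e@B1, f@B0}  OUT={a@B2, b@B2, c@B0, d@B1, e@B1, f@B0}
  B3:  IN={a@B2, b@B2, c@B0, d@B1, e@B1, f@B0}  OUT={a@B2, b@B2, c@B3, d@B1, e@B3, f@B0}
  B4:  IN={a@B2, b@B2, c@B3, d@B1, e@B3, f@B0}  OUT={a@B4, b@B2, c@B3, d@B1, e@B4, f@B0}
  B5:  IN={a@B4, b@B2, c@B3, d@B1, e@B4, f@B0}  OUT={a@B5, b@B2, c@B3, d@B1, e@B4, f@B0}

Merge at B1: IN[B1] = OUT[B0] = {a@B1, a@B2, b@B2, c@B0, d@B1, e@B0, f@B0}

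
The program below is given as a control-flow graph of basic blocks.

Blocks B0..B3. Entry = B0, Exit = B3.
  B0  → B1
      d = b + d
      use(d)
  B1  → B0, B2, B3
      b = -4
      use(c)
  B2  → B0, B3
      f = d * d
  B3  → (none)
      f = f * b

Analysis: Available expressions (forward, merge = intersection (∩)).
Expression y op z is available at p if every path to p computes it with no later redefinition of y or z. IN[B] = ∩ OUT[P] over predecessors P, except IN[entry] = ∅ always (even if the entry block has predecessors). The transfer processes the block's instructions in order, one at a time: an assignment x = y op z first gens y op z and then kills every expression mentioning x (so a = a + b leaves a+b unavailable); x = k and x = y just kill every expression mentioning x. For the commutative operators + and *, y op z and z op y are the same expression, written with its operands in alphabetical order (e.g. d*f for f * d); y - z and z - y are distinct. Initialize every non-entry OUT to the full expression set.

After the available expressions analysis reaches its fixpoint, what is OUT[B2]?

Answer: {d*d}

Trace:
Per-block solution:
  B0:  IN={}  OUT={}
  B1:  IN={}  OUT={}
  B2:  IN={}  OUT={d*d}
  B3:  IN={}  OUT={}

Merge at B2: IN[B2] = OUT[B1] = {}
Applying B2's transfer function to that IN value gives OUT[B2] (row B2 above).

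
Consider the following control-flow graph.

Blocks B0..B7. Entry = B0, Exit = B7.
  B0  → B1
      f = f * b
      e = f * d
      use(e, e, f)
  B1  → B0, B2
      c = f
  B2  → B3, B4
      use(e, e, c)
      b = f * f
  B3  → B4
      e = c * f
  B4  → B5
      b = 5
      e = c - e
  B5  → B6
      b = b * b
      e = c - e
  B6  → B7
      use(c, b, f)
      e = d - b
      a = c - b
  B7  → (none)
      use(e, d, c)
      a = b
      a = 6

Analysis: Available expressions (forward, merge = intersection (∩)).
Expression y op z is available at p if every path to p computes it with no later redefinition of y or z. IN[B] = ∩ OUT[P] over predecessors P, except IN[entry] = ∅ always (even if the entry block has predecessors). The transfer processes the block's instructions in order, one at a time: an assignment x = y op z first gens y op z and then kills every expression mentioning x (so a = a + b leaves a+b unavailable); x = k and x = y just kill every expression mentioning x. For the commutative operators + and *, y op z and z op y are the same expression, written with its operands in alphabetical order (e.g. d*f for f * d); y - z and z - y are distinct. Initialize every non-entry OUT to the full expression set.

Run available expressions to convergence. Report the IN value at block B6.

Per-block solution:
  B0:   IN={}   OUT={d*f}
  B1:   IN={d*f}   OUT={d*f}
  B2:   IN={d*f}   OUT={d*f, f*f}
  B3:   IN={d*f, f*f}   OUT={c*f, d*f, f*f}
  B4:   IN={d*f, f*f}   OUT={d*f, f*f}
  B5:   IN={d*f, f*f}   OUT={d*f, f*f}
  B6:   IN={d*f, f*f}   OUT={c-b, d*f, d-b, f*f}
  B7:   IN={c-b, d*f, d-b, f*f}   OUT={c-b, d*f, d-b, f*f}

Merge at B6: IN[B6] = OUT[B5] = {d*f, f*f}

Answer: {d*f, f*f}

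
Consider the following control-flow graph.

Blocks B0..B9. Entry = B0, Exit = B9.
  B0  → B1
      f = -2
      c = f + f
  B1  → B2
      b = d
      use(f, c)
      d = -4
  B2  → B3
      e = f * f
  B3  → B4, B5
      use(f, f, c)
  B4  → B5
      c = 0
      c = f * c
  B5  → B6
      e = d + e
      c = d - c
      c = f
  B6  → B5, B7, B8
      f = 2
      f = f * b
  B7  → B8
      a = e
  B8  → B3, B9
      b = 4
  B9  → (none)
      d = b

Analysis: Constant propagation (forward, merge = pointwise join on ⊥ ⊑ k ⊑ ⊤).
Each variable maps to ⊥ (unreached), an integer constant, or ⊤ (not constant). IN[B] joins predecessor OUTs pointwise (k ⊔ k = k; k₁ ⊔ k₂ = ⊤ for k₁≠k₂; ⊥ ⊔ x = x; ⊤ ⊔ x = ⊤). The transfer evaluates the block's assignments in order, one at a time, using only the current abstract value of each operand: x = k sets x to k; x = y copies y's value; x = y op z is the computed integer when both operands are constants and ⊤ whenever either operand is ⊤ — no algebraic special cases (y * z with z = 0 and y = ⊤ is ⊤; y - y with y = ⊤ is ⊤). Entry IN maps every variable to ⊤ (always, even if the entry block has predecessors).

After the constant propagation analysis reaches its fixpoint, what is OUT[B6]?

Fixpoint table:
  B0:   IN=(all ⊤)   OUT={c:-4, f:-2; rest ⊤}
  B1:   IN={c:-4, f:-2; rest ⊤}   OUT={c:-4, d:-4, f:-2; rest ⊤}
  B2:   IN={c:-4, d:-4, f:-2; rest ⊤}   OUT={c:-4, d:-4, e:4, f:-2; rest ⊤}
  B3:   IN={d:-4; rest ⊤}   OUT={d:-4; rest ⊤}
  B4:   IN={d:-4; rest ⊤}   OUT={d:-4; rest ⊤}
  B5:   IN={d:-4; rest ⊤}   OUT={d:-4; rest ⊤}
  B6:   IN={d:-4; rest ⊤}   OUT={d:-4; rest ⊤}
  B7:   IN={d:-4; rest ⊤}   OUT={d:-4; rest ⊤}
  B8:   IN={d:-4; rest ⊤}   OUT={b:4, d:-4; rest ⊤}
  B9:   IN={b:4, d:-4; rest ⊤}   OUT={b:4, d:4; rest ⊤}

Merge at B6: IN[B6] = OUT[B5] = {a: ⊤, b: ⊤, c: ⊤, d: -4, e: ⊤, f: ⊤}
Applying B6's transfer function to that IN value gives OUT[B6] (row B6 above).

Answer: {a: ⊤, b: ⊤, c: ⊤, d: -4, e: ⊤, f: ⊤}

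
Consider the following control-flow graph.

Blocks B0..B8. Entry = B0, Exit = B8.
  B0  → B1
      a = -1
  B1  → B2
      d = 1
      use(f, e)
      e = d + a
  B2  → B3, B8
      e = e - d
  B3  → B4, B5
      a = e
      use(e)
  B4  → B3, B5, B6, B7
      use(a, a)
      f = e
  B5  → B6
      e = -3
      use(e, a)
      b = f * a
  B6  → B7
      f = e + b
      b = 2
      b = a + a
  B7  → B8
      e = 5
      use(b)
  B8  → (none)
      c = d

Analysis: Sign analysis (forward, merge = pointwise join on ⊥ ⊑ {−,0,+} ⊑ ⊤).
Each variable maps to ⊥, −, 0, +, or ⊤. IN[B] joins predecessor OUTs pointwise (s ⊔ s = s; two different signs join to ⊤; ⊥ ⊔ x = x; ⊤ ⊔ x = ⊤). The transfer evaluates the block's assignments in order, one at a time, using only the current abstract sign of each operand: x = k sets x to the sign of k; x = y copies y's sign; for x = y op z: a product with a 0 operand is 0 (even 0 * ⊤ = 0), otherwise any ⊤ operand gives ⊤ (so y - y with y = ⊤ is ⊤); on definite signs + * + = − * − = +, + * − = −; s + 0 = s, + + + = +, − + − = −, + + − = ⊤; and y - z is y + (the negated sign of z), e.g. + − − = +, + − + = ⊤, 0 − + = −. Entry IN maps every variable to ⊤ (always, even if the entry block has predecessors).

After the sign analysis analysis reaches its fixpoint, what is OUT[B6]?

Fixpoint table:
  B0:   IN=(all ⊤)   OUT={a:-; rest ⊤}
  B1:   IN={a:-; rest ⊤}   OUT={a:-, d:+; rest ⊤}
  B2:   IN={a:-, d:+; rest ⊤}   OUT={a:-, d:+; rest ⊤}
  B3:   IN={d:+; rest ⊤}   OUT={d:+; rest ⊤}
  B4:   IN={d:+; rest ⊤}   OUT={d:+; rest ⊤}
  B5:   IN={d:+; rest ⊤}   OUT={d:+, e:-; rest ⊤}
  B6:   IN={d:+; rest ⊤}   OUT={d:+; rest ⊤}
  B7:   IN={d:+; rest ⊤}   OUT={d:+, e:+; rest ⊤}
  B8:   IN={d:+; rest ⊤}   OUT={c:+, d:+; rest ⊤}

Merge at B6: IN[B6] = OUT[B4] ⊔ OUT[B5] = {a: ⊤, b: ⊤, c: ⊤, d: +, e: ⊤, f: ⊤}
Applying B6's transfer function to that IN value gives OUT[B6] (row B6 above).

Answer: {a: ⊤, b: ⊤, c: ⊤, d: +, e: ⊤, f: ⊤}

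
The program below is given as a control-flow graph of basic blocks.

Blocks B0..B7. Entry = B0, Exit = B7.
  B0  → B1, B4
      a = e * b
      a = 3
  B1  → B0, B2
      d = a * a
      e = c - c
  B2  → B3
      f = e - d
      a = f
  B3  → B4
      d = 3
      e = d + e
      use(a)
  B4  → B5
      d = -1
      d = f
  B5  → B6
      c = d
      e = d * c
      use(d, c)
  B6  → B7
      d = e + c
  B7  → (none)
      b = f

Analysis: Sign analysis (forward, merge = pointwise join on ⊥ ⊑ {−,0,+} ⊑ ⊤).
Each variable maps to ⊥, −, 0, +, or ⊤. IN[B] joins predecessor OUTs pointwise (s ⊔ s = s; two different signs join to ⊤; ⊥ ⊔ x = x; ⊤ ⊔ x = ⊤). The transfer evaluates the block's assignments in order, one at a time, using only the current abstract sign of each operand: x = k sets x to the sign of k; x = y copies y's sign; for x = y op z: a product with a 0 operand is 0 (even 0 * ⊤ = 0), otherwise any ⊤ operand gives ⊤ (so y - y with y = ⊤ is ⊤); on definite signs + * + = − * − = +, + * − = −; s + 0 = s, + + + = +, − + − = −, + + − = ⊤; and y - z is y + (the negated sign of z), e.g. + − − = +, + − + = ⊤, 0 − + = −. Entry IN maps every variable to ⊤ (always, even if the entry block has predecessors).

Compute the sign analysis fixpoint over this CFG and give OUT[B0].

Fixpoint table:
  B0: | IN=(all ⊤) | OUT={a:+; rest ⊤}
  B1: | IN={a:+; rest ⊤} | OUT={a:+, d:+; rest ⊤}
  B2: | IN={a:+, d:+; rest ⊤} | OUT={d:+; rest ⊤}
  B3: | IN={d:+; rest ⊤} | OUT={d:+; rest ⊤}
  B4: | IN=(all ⊤) | OUT=(all ⊤)
  B5: | IN=(all ⊤) | OUT=(all ⊤)
  B6: | IN=(all ⊤) | OUT=(all ⊤)
  B7: | IN=(all ⊤) | OUT=(all ⊤)

Merge at B0 (entry node, so the boundary value (all ⊤) is joined with the incoming edge(s)): IN[B0] = (all ⊤) ⊔ OUT[B1] = {a: ⊤, b: ⊤, c: ⊤, d: ⊤, e: ⊤, f: ⊤}
Applying B0's transfer function to that IN value gives OUT[B0] (row B0 above).

Answer: {a: +, b: ⊤, c: ⊤, d: ⊤, e: ⊤, f: ⊤}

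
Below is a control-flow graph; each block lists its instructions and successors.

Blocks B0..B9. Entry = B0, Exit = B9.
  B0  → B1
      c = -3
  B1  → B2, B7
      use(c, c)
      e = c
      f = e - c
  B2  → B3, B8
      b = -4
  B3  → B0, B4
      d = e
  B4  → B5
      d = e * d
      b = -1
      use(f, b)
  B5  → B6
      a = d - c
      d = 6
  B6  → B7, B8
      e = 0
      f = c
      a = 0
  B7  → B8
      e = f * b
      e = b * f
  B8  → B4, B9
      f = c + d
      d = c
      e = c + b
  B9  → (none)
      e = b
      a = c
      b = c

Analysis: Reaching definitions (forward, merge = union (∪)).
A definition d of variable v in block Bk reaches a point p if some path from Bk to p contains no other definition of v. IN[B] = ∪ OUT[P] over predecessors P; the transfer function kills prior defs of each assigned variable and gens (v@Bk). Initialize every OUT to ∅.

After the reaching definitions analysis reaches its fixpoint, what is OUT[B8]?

Converged values:
  B0:  IN={b@B2, c@B0, d@B3, e@B1, f@B1}  OUT={b@B2, c@B0, d@B3, e@B1, f@B1}
  B1:  IN={b@B2, c@B0, d@B3, e@B1, f@B1}  OUT={b@B2, c@B0, d@B3, e@B1, f@B1}
  B2:  IN={b@B2, c@B0, d@B3, e@B1, f@B1}  OUT={b@B2, c@B0, d@B3, e@B1, f@B1}
  B3:  IN={b@B2, c@B0, d@B3, e@B1, f@B1}  OUT={b@B2, c@B0, d@B3, e@B1, f@B1}
  B4:  IN={a@B6, b@B2, b@B4, c@B0, d@B3, d@B8, e@B1, e@B8, f@B1, f@B8}  OUT={a@B6, b@B4, c@B0, d@B4, e@B1, e@B8, f@B1, f@B8}
  B5:  IN={a@B6, b@B4, c@B0, d@B4, e@B1, e@B8, f@B1, f@B8}  OUT={a@B5, b@B4, c@B0, d@B5, e@B1, e@B8, f@B1, f@B8}
  B6:  IN={a@B5, b@B4, c@B0, d@B5, e@B1, e@B8, f@B1, f@B8}  OUT={a@B6, b@B4, c@B0, d@B5, e@B6, f@B6}
  B7:  IN={a@B6, b@B2, b@B4, c@B0, d@B3, d@B5, e@B1, e@B6, f@B1, f@B6}  OUT={a@B6, b@B2, b@B4, c@B0, d@B3, d@B5, e@B7, f@B1, f@B6}
  B8:  IN={a@B6, b@B2, b@B4, c@B0, d@B3, d@B5, e@B1, e@B6, e@B7, f@B1, f@B6}  OUT={a@B6, b@B2, b@B4, c@B0, d@B8, e@B8, f@B8}
  B9:  IN={a@B6, b@B2, b@B4, c@B0, d@B8, e@B8, f@B8}  OUT={a@B9, b@B9, c@B0, d@B8, e@B9, f@B8}

Merge at B8: IN[B8] = OUT[B2] ⊔ OUT[B6] ⊔ OUT[B7] = {a@B6, b@B2, b@B4, c@B0, d@B3, d@B5, e@B1, e@B6, e@B7, f@B1, f@B6}
Applying B8's transfer function to that IN value gives OUT[B8] (row B8 above).

Answer: {a@B6, b@B2, b@B4, c@B0, d@B8, e@B8, f@B8}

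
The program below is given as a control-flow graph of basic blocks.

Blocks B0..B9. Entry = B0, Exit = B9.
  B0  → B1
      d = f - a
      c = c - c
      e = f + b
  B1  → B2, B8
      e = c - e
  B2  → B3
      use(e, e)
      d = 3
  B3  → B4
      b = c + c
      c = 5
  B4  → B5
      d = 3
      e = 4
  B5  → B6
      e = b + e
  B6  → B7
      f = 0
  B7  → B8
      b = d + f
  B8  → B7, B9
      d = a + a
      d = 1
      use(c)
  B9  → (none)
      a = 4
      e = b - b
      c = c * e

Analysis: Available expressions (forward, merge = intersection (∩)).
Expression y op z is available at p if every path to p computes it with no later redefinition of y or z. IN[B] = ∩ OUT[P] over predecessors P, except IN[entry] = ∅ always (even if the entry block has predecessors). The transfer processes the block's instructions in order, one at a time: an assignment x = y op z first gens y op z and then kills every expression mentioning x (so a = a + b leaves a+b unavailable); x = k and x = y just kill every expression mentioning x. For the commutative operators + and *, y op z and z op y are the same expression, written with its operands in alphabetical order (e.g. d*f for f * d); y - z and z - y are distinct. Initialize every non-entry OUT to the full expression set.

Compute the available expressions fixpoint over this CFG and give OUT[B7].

Converged values:
  B0:   IN={}   OUT={b+f, f-a}
  B1:   IN={b+f, f-a}   OUT={b+f, f-a}
  B2:   IN={b+f, f-a}   OUT={b+f, f-a}
  B3:   IN={b+f, f-a}   OUT={f-a}
  B4:   IN={f-a}   OUT={f-a}
  B5:   IN={f-a}   OUT={f-a}
  B6:   IN={f-a}   OUT={}
  B7:   IN={}   OUT={d+f}
  B8:   IN={}   OUT={a+a}
  B9:   IN={a+a}   OUT={b-b}

Merge at B7: IN[B7] = OUT[B6] ∩ OUT[B8] = {}
Applying B7's transfer function to that IN value gives OUT[B7] (row B7 above).

Answer: {d+f}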